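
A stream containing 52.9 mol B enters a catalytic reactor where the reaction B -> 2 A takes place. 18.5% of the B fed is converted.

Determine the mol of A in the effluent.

19.6 mol

B reacted = 0.185 × 52.9 = 9.787 mol; ν_B = −1, so ξ = 9.787/1 = 9.787 mol.
Outlet amounts (n = n₀ + ν ξ):
  B: 52.9 − 1(9.787) = 43.11
  A: 0 + 2(9.787) = 19.57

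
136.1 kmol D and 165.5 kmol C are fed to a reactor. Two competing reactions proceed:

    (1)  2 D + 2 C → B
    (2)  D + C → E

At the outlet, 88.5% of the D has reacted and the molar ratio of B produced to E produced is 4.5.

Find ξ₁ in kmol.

Conversion of D: D consumed = 0.885 × 136.1 = 120.4 kmol = 2ξ₁ + 1ξ₂.
Selectivity: 1ξ₁ / (1ξ₂) = 4.5 → ξ₁ = 4.5 ξ₂.
Substitute: (2·4.5 + 1) ξ₂ = 120.4 → ξ₂ = 12.04 kmol, ξ₁ = 54.2 kmol.
Outlet amounts (n = n₀ + Σ ν·ξ):
  D: 136.1 − 2(54.2) − 1(12.04) = 15.65
  C: 165.5 − 2(54.2) − 1(12.04) = 45.05
  B: 0 + 1(54.2) = 54.2
  E: 0 + 1(12.04) = 12.04

ξ₁ = 54.2 kmol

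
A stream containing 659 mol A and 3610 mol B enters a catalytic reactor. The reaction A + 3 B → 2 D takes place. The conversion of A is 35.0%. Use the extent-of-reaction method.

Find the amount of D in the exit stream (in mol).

461 mol

A reacted = 0.35 × 659 = 230.6 mol; ν_A = −1, so ξ = 230.6/1 = 230.6 mol.
Outlet amounts (n = n₀ + ν ξ):
  A: 659 − 1(230.6) = 428.4
  B: 3610 − 3(230.6) = 2918
  D: 0 + 2(230.6) = 461.3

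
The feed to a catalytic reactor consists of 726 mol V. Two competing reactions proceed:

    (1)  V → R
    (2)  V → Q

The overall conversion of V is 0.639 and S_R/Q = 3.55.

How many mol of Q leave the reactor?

102 mol

Conversion of V: V consumed = 0.639 × 726 = 463.9 mol = 1ξ₁ + 1ξ₂.
Selectivity: 1ξ₁ / (1ξ₂) = 3.55 → ξ₁ = 3.55 ξ₂.
Substitute: (1·3.55 + 1) ξ₂ = 463.9 → ξ₂ = 102 mol, ξ₁ = 362 mol.
Outlet amounts (n = n₀ + Σ ν·ξ):
  V: 726 − 1(362) − 1(102) = 262.1
  R: 0 + 1(362) = 362
  Q: 0 + 1(102) = 102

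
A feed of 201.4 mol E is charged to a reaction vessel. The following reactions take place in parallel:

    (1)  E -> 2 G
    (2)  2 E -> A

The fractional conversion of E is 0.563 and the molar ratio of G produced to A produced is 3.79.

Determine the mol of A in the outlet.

Conversion of E: E consumed = 0.563 × 201.4 = 113.4 mol = 1ξ₁ + 2ξ₂.
Selectivity: 2ξ₁ / (1ξ₂) = 3.79 → ξ₁ = 1.895 ξ₂.
Substitute: (1·1.895 + 2) ξ₂ = 113.4 → ξ₂ = 29.11 mol, ξ₁ = 55.17 mol.
Outlet amounts (n = n₀ + Σ ν·ξ):
  E: 201.4 − 1(55.17) − 2(29.11) = 88.01
  G: 0 + 2(55.17) = 110.3
  A: 0 + 1(29.11) = 29.11

29.1 mol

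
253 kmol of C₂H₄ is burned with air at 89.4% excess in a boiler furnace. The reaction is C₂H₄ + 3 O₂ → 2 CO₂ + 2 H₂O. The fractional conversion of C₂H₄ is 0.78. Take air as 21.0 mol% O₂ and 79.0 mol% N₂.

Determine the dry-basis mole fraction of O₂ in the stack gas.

Stoichiometric O₂ = 3 × 253 = 759 kmol; O₂ fed = 759 × 1.894 = 1438 kmol.
N₂ fed = 1438 × 79/21 = 5408 kmol.
Fuel reacted = 0.78 × 253 → ξ = 197.3 kmol.
Outlet (n = n₀ + ν ξ):
  C₂H₄: 253 − 1(197.3) = 55.66
  O₂: 1438 − 3(197.3) = 845.5
  N₂: 5408 (inert)
  CO₂: 0 + 2(197.3) = 394.7
  H₂O: 0 + 2(197.3) = 394.7
Dry total = 6704 kmol; y_O₂ (dry) = 845.5 / 6704 = 0.1261.

0.126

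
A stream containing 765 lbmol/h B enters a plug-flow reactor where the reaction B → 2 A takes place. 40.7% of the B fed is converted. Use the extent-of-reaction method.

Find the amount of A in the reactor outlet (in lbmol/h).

623 lbmol/h

B reacted = 0.407 × 765 = 311.4 lbmol/h; ν_B = −1, so ξ = 311.4/1 = 311.4 lbmol/h.
Outlet amounts (n = n₀ + ν ξ):
  B: 765 − 1(311.4) = 453.6
  A: 0 + 2(311.4) = 622.7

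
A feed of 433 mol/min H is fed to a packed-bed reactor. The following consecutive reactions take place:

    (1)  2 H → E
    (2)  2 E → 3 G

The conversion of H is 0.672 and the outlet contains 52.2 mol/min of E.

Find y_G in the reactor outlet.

Conversion of H: H consumed = 2ξ₁ = 0.672 × 433 → ξ₁ = 145.5 mol/min.
E balance: n_E = 0 + 1ξ₁ − 2ξ₂ = 52.2 → ξ₂ = (1·145.5 − 52.2)/2 = 46.64 mol/min.
Outlet amounts (n = n₀ + Σ ν·ξ):
  H: 433 − 2(145.5) = 142
  E: 0 + 1(145.5) − 2(46.64) = 52.2
  G: 0 + 3(46.64) = 139.9
Total out = 334.2 mol/min; y_G = 139.9 / 334.2 = 0.4188.

0.419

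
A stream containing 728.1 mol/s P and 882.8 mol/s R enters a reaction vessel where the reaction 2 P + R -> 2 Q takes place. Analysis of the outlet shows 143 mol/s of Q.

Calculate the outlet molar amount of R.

For Q: n = n₀ + 2ξ → 143 = 0 + 2ξ, giving ξ = 71.5 mol/s.
Outlet amounts (n = n₀ + ν ξ):
  P: 728.1 − 2(71.5) = 585.1
  R: 882.8 − 1(71.5) = 811.3
  Q: 0 + 2(71.5) = 143

811 mol/s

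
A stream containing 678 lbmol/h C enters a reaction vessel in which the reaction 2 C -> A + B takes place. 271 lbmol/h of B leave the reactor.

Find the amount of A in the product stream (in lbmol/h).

271 lbmol/h

For B: n = n₀ + 1ξ → 271 = 0 + 1ξ, giving ξ = 271 lbmol/h.
Outlet amounts (n = n₀ + ν ξ):
  C: 678 − 2(271) = 136
  A: 0 + 1(271) = 271
  B: 0 + 1(271) = 271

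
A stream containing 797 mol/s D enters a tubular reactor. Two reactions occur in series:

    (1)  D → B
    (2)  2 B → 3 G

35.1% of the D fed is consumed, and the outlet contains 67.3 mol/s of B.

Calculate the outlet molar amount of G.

319 mol/s

Conversion of D: D consumed = 1ξ₁ = 0.351 × 797 → ξ₁ = 279.7 mol/s.
B balance: n_B = 0 + 1ξ₁ − 2ξ₂ = 67.3 → ξ₂ = (1·279.7 − 67.3)/2 = 106.2 mol/s.
Outlet amounts (n = n₀ + Σ ν·ξ):
  D: 797 − 1(279.7) = 517.3
  B: 0 + 1(279.7) − 2(106.2) = 67.3
  G: 0 + 3(106.2) = 318.7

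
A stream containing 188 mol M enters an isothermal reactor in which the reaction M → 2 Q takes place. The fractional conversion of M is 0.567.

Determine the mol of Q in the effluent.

213 mol

M reacted = 0.567 × 188 = 106.6 mol; ν_M = −1, so ξ = 106.6/1 = 106.6 mol.
Outlet amounts (n = n₀ + ν ξ):
  M: 188 − 1(106.6) = 81.4
  Q: 0 + 2(106.6) = 213.2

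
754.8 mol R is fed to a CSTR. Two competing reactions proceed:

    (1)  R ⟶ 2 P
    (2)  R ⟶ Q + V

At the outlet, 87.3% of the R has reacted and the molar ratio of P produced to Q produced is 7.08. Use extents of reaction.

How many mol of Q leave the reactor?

Conversion of R: R consumed = 0.873 × 754.8 = 658.9 mol = 1ξ₁ + 1ξ₂.
Selectivity: 2ξ₁ / (1ξ₂) = 7.08 → ξ₁ = 3.54 ξ₂.
Substitute: (1·3.54 + 1) ξ₂ = 658.9 → ξ₂ = 145.1 mol, ξ₁ = 513.8 mol.
Outlet amounts (n = n₀ + Σ ν·ξ):
  R: 754.8 − 1(513.8) − 1(145.1) = 95.86
  P: 0 + 2(513.8) = 1028
  Q: 0 + 1(145.1) = 145.1
  V: 0 + 1(145.1) = 145.1

145 mol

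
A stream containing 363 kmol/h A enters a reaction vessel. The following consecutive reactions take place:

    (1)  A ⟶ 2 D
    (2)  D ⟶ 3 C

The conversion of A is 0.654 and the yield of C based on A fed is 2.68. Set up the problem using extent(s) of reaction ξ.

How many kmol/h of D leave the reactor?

Conversion of A: A consumed = 1ξ₁ = 0.654 × 363 → ξ₁ = 237.4 kmol/h.
Yield of C: 3ξ₂ / 363 = 2.68 → ξ₂ = 324.3 kmol/h.
Outlet amounts (n = n₀ + Σ ν·ξ):
  A: 363 − 1(237.4) = 125.6
  D: 0 + 2(237.4) − 1(324.3) = 150.5
  C: 0 + 3(324.3) = 972.8

151 kmol/h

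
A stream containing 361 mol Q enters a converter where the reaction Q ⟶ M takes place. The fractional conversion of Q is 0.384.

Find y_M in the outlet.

0.384

Q reacted = 0.384 × 361 = 138.6 mol; ν_Q = −1, so ξ = 138.6/1 = 138.6 mol.
Outlet amounts (n = n₀ + ν ξ):
  Q: 361 − 1(138.6) = 222.4
  M: 0 + 1(138.6) = 138.6
Total out = 361 mol; y_M = 138.6 / 361 = 0.384.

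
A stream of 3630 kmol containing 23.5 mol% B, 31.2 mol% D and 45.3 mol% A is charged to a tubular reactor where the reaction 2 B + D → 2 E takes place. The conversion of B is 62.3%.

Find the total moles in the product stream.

3360 kmol

B reacted = 0.623 × 853 = 531.5 kmol; ν_B = −2, so ξ = 531.5/2 = 265.7 kmol.
Outlet amounts (n = n₀ + ν ξ):
  B: 853 − 2(265.7) = 321.6
  D: 1133 − 1(265.7) = 866.8
  E: 0 + 2(265.7) = 531.5
  A: 1644 (inert)
Total out = 321.6 + 866.8 + 531.5 + 1644 = 3364 kmol.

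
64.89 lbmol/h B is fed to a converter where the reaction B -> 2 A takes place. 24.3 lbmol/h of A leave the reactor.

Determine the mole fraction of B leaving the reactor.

For A: n = n₀ + 2ξ → 24.3 = 0 + 2ξ, giving ξ = 12.15 lbmol/h.
Outlet amounts (n = n₀ + ν ξ):
  B: 64.89 − 1(12.15) = 52.74
  A: 0 + 2(12.15) = 24.3
Total out = 77.04 lbmol/h; y_B = 52.74 / 77.04 = 0.6846.

0.685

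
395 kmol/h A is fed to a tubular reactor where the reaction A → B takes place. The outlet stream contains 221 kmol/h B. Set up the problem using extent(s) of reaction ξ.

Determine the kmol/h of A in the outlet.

174 kmol/h

For B: n = n₀ + 1ξ → 221 = 0 + 1ξ, giving ξ = 221 kmol/h.
Outlet amounts (n = n₀ + ν ξ):
  A: 395 − 1(221) = 174
  B: 0 + 1(221) = 221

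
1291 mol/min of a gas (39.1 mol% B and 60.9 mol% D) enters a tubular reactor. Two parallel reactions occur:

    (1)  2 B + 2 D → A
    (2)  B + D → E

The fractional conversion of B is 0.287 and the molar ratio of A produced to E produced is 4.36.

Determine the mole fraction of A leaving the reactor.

0.0601

Conversion of B: B consumed = 0.287 × 504.8 = 144.9 mol/min = 2ξ₁ + 1ξ₂.
Selectivity: 1ξ₁ / (1ξ₂) = 4.36 → ξ₁ = 4.36 ξ₂.
Substitute: (2·4.36 + 1) ξ₂ = 144.9 → ξ₂ = 14.9 mol/min, ξ₁ = 64.98 mol/min.
Outlet amounts (n = n₀ + Σ ν·ξ):
  B: 504.8 − 2(64.98) − 1(14.9) = 359.9
  D: 786.2 − 2(64.98) − 1(14.9) = 641.3
  A: 0 + 1(64.98) = 64.98
  E: 0 + 1(14.9) = 14.9
Total out = 1081 mol/min; y_A = 64.98 / 1081 = 0.06011.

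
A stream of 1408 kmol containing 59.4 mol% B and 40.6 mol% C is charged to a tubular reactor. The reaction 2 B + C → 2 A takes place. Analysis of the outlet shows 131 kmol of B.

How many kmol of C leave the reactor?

219 kmol

For B: n = n₀ − 2ξ → 131 = 836.4 − 2ξ, giving ξ = 352.7 kmol.
Outlet amounts (n = n₀ + ν ξ):
  B: 836.4 − 2(352.7) = 131
  C: 571.6 − 1(352.7) = 219
  A: 0 + 2(352.7) = 705.4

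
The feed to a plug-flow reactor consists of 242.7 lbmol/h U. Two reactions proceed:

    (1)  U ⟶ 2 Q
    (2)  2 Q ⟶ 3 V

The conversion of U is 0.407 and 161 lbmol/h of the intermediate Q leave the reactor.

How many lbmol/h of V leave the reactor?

Conversion of U: U consumed = 1ξ₁ = 0.407 × 242.7 → ξ₁ = 98.78 lbmol/h.
Q balance: n_Q = 0 + 2ξ₁ − 2ξ₂ = 161 → ξ₂ = (2·98.78 − 161)/2 = 18.28 lbmol/h.
Outlet amounts (n = n₀ + Σ ν·ξ):
  U: 242.7 − 1(98.78) = 143.9
  Q: 0 + 2(98.78) − 2(18.28) = 161
  V: 0 + 3(18.28) = 54.84

54.8 lbmol/h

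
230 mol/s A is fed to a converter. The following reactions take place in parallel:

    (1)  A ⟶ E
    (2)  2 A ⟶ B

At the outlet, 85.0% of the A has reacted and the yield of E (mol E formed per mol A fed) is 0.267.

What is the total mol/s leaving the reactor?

Yield of E: 1ξ₁ / 230 = 0.267 → ξ₁ = 61.41 mol/s.
Conversion of A: 1ξ₁ + 2ξ₂ = 0.85 × 230 = 195.5 → ξ₂ = 67.05 mol/s.
Outlet amounts (n = n₀ + Σ ν·ξ):
  A: 230 − 1(61.41) − 2(67.05) = 34.5
  E: 0 + 1(61.41) = 61.41
  B: 0 + 1(67.05) = 67.05
Total out = 34.5 + 61.41 + 67.05 = 163 mol/s.

163 mol/s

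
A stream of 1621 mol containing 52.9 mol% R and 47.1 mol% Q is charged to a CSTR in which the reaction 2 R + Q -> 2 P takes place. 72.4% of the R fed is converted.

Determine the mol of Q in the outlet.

453 mol

R reacted = 0.724 × 857.5 = 620.8 mol; ν_R = −2, so ξ = 620.8/2 = 310.4 mol.
Outlet amounts (n = n₀ + ν ξ):
  R: 857.5 − 2(310.4) = 236.7
  Q: 763.5 − 1(310.4) = 453.1
  P: 0 + 2(310.4) = 620.8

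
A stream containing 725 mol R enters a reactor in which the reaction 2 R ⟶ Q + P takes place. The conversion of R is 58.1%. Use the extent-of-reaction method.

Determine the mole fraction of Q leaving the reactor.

0.29

R reacted = 0.581 × 725 = 421.2 mol; ν_R = −2, so ξ = 421.2/2 = 210.6 mol.
Outlet amounts (n = n₀ + ν ξ):
  R: 725 − 2(210.6) = 303.8
  Q: 0 + 1(210.6) = 210.6
  P: 0 + 1(210.6) = 210.6
Total out = 725 mol; y_Q = 210.6 / 725 = 0.2905.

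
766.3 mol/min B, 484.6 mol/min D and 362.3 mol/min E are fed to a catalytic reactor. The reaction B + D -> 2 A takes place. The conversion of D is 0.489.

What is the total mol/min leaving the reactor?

D reacted = 0.489 × 484.6 = 237 mol/min; ν_D = −1, so ξ = 237/1 = 237 mol/min.
Outlet amounts (n = n₀ + ν ξ):
  B: 766.3 − 1(237) = 529.3
  D: 484.6 − 1(237) = 247.6
  A: 0 + 2(237) = 473.9
  E: 362.3 (inert)
Total out = 529.3 + 247.6 + 473.9 + 362.3 = 1613 mol/min.

1610 mol/min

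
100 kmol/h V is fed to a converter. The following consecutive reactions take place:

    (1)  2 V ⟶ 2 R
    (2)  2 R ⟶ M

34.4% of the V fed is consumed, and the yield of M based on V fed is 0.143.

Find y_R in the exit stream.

0.0677

Conversion of V: V consumed = 2ξ₁ = 0.344 × 100 → ξ₁ = 17.2 kmol/h.
Yield of M: 1ξ₂ / 100 = 0.143 → ξ₂ = 14.3 kmol/h.
Outlet amounts (n = n₀ + Σ ν·ξ):
  V: 100 − 2(17.2) = 65.6
  R: 0 + 2(17.2) − 2(14.3) = 5.8
  M: 0 + 1(14.3) = 14.3
Total out = 85.7 kmol/h; y_R = 5.8 / 85.7 = 0.06768.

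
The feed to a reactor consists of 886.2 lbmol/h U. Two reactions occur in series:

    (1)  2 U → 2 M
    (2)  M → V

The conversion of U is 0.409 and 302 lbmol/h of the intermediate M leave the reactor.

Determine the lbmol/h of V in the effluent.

60.5 lbmol/h

Conversion of U: U consumed = 2ξ₁ = 0.409 × 886.2 → ξ₁ = 181.2 lbmol/h.
M balance: n_M = 0 + 2ξ₁ − 1ξ₂ = 302 → ξ₂ = (2·181.2 − 302)/1 = 60.46 lbmol/h.
Outlet amounts (n = n₀ + Σ ν·ξ):
  U: 886.2 − 2(181.2) = 523.7
  M: 0 + 2(181.2) − 1(60.46) = 302
  V: 0 + 1(60.46) = 60.46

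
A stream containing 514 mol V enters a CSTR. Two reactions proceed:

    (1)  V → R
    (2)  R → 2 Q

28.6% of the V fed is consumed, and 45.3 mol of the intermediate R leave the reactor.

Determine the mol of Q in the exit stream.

Conversion of V: V consumed = 1ξ₁ = 0.286 × 514 → ξ₁ = 147 mol.
R balance: n_R = 0 + 1ξ₁ − 1ξ₂ = 45.3 → ξ₂ = (1·147 − 45.3)/1 = 101.7 mol.
Outlet amounts (n = n₀ + Σ ν·ξ):
  V: 514 − 1(147) = 367
  R: 0 + 1(147) − 1(101.7) = 45.3
  Q: 0 + 2(101.7) = 203.4

203 mol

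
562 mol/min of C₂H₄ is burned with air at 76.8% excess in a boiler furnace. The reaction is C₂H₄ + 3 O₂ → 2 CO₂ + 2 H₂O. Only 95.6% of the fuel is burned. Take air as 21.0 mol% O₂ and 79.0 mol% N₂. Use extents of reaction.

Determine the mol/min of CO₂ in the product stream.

1070 mol/min

Stoichiometric O₂ = 3 × 562 = 1686 mol/min; O₂ fed = 1686 × 1.768 = 2981 mol/min.
N₂ fed = 2981 × 79/21 = 11210 mol/min.
Fuel reacted = 0.956 × 562 → ξ = 537.3 mol/min.
Outlet (n = n₀ + ν ξ):
  C₂H₄: 562 − 1(537.3) = 24.73
  O₂: 2981 − 3(537.3) = 1369
  N₂: 11210 (inert)
  CO₂: 0 + 2(537.3) = 1075
  H₂O: 0 + 2(537.3) = 1075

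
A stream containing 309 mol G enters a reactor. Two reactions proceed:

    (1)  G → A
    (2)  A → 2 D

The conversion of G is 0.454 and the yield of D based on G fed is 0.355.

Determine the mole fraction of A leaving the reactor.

0.235

Conversion of G: G consumed = 1ξ₁ = 0.454 × 309 → ξ₁ = 140.3 mol.
Yield of D: 2ξ₂ / 309 = 0.355 → ξ₂ = 54.85 mol.
Outlet amounts (n = n₀ + Σ ν·ξ):
  G: 309 − 1(140.3) = 168.7
  A: 0 + 1(140.3) − 1(54.85) = 85.44
  D: 0 + 2(54.85) = 109.7
Total out = 363.8 mol; y_A = 85.44 / 363.8 = 0.2348.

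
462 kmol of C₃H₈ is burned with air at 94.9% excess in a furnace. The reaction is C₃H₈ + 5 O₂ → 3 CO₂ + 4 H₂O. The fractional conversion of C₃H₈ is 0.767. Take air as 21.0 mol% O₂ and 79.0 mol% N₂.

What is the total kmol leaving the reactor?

Stoichiometric O₂ = 5 × 462 = 2310 kmol; O₂ fed = 2310 × 1.949 = 4502 kmol.
N₂ fed = 4502 × 79/21 = 16940 kmol.
Fuel reacted = 0.767 × 462 → ξ = 354.4 kmol.
Outlet (n = n₀ + ν ξ):
  C₃H₈: 462 − 1(354.4) = 107.6
  O₂: 4502 − 5(354.4) = 2730
  N₂: 16940 (inert)
  CO₂: 0 + 3(354.4) = 1063
  H₂O: 0 + 4(354.4) = 1417
Total out = 107.6 + 2730 + 16940 + 1063 + 1417 = 22260 kmol.

22300 kmol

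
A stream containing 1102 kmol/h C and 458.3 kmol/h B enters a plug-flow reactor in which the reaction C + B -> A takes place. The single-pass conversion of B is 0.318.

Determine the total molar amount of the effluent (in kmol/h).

B reacted = 0.318 × 458.3 = 145.7 kmol/h; ν_B = −1, so ξ = 145.7/1 = 145.7 kmol/h.
Outlet amounts (n = n₀ + ν ξ):
  C: 1102 − 1(145.7) = 956.3
  B: 458.3 − 1(145.7) = 312.6
  A: 0 + 1(145.7) = 145.7
Total out = 956.3 + 312.6 + 145.7 = 1415 kmol/h.

1410 kmol/h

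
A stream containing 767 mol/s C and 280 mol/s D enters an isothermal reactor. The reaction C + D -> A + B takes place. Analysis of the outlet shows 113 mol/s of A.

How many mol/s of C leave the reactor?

For A: n = n₀ + 1ξ → 113 = 0 + 1ξ, giving ξ = 113 mol/s.
Outlet amounts (n = n₀ + ν ξ):
  C: 767 − 1(113) = 654
  D: 280 − 1(113) = 167
  A: 0 + 1(113) = 113
  B: 0 + 1(113) = 113

654 mol/s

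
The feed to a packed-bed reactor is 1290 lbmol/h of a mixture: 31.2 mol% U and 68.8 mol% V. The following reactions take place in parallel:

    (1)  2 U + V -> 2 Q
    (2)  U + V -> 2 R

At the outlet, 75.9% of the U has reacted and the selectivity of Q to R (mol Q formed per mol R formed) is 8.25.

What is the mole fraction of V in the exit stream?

0.634

Conversion of U: U consumed = 0.759 × 402.5 = 305.5 lbmol/h = 2ξ₁ + 1ξ₂.
Selectivity: 2ξ₁ / (2ξ₂) = 8.25 → ξ₁ = 8.25 ξ₂.
Substitute: (2·8.25 + 1) ξ₂ = 305.5 → ξ₂ = 17.46 lbmol/h, ξ₁ = 144 lbmol/h.
Outlet amounts (n = n₀ + Σ ν·ξ):
  U: 402.5 − 2(144) − 1(17.46) = 97
  V: 887.5 − 1(144) − 1(17.46) = 726.1
  Q: 0 + 2(144) = 288
  R: 0 + 2(17.46) = 34.91
Total out = 1146 lbmol/h; y_V = 726.1 / 1146 = 0.6336.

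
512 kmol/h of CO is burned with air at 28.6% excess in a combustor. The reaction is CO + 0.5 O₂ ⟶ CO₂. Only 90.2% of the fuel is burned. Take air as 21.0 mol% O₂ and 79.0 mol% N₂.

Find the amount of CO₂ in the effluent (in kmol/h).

462 kmol/h

Stoichiometric O₂ = 0.5 × 512 = 256 kmol/h; O₂ fed = 256 × 1.286 = 329.2 kmol/h.
N₂ fed = 329.2 × 79/21 = 1238 kmol/h.
Fuel reacted = 0.902 × 512 → ξ = 461.8 kmol/h.
Outlet (n = n₀ + ν ξ):
  CO: 512 − 1(461.8) = 50.18
  O₂: 329.2 − 0.5(461.8) = 98.3
  N₂: 1238 (inert)
  CO₂: 0 + 1(461.8) = 461.8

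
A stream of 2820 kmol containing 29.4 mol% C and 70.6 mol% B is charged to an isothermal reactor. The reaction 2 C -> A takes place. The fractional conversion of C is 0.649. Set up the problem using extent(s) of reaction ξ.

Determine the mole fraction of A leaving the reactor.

C reacted = 0.649 × 829.1 = 538.1 kmol; ν_C = −2, so ξ = 538.1/2 = 269 kmol.
Outlet amounts (n = n₀ + ν ξ):
  C: 829.1 − 2(269) = 291
  A: 0 + 1(269) = 269
  B: 1991 (inert)
Total out = 2551 kmol; y_A = 269 / 2551 = 0.1055.

0.105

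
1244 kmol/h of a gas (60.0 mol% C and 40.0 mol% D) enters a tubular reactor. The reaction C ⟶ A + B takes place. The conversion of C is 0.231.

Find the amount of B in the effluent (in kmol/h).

172 kmol/h

C reacted = 0.231 × 746.4 = 172.4 kmol/h; ν_C = −1, so ξ = 172.4/1 = 172.4 kmol/h.
Outlet amounts (n = n₀ + ν ξ):
  C: 746.4 − 1(172.4) = 574
  A: 0 + 1(172.4) = 172.4
  B: 0 + 1(172.4) = 172.4
  D: 497.6 (inert)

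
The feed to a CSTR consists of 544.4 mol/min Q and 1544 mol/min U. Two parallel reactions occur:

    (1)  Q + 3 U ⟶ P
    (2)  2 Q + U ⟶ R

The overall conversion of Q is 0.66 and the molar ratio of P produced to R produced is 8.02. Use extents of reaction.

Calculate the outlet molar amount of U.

645 mol/min

Conversion of Q: Q consumed = 0.66 × 544.4 = 359.3 mol/min = 1ξ₁ + 2ξ₂.
Selectivity: 1ξ₁ / (1ξ₂) = 8.02 → ξ₁ = 8.02 ξ₂.
Substitute: (1·8.02 + 2) ξ₂ = 359.3 → ξ₂ = 35.86 mol/min, ξ₁ = 287.6 mol/min.
Outlet amounts (n = n₀ + Σ ν·ξ):
  Q: 544.4 − 1(287.6) − 2(35.86) = 185.1
  U: 1544 − 3(287.6) − 1(35.86) = 645.4
  P: 0 + 1(287.6) = 287.6
  R: 0 + 1(35.86) = 35.86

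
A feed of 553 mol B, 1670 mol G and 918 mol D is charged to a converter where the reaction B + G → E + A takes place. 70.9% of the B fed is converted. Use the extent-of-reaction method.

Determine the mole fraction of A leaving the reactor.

B reacted = 0.709 × 553 = 392.1 mol; ν_B = −1, so ξ = 392.1/1 = 392.1 mol.
Outlet amounts (n = n₀ + ν ξ):
  B: 553 − 1(392.1) = 160.9
  G: 1670 − 1(392.1) = 1278
  E: 0 + 1(392.1) = 392.1
  A: 0 + 1(392.1) = 392.1
  D: 918 (inert)
Total out = 3141 mol; y_A = 392.1 / 3141 = 0.1248.

0.125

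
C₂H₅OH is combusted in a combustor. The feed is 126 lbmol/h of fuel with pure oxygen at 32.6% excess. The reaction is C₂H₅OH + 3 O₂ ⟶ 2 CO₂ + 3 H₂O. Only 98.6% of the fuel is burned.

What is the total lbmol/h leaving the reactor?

Stoichiometric O₂ = 3 × 126 = 378 lbmol/h; O₂ fed = 378 × 1.326 = 501.2 lbmol/h.
Fuel reacted = 0.986 × 126 → ξ = 124.2 lbmol/h.
Outlet (n = n₀ + ν ξ):
  C₂H₅OH: 126 − 1(124.2) = 1.764
  O₂: 501.2 − 3(124.2) = 128.5
  CO₂: 0 + 2(124.2) = 248.5
  H₂O: 0 + 3(124.2) = 372.7
Total out = 1.764 + 128.5 + 248.5 + 372.7 = 751.5 lbmol/h.

751 lbmol/h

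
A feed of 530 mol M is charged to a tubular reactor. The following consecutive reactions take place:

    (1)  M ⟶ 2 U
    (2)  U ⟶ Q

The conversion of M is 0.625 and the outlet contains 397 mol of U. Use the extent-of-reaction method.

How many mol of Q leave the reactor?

Conversion of M: M consumed = 1ξ₁ = 0.625 × 530 → ξ₁ = 331.2 mol.
U balance: n_U = 0 + 2ξ₁ − 1ξ₂ = 397 → ξ₂ = (2·331.2 − 397)/1 = 265.5 mol.
Outlet amounts (n = n₀ + Σ ν·ξ):
  M: 530 − 1(331.2) = 198.8
  U: 0 + 2(331.2) − 1(265.5) = 397
  Q: 0 + 1(265.5) = 265.5

266 mol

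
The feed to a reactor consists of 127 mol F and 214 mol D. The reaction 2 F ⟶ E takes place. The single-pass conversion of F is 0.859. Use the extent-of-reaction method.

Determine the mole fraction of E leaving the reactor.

F reacted = 0.859 × 127 = 109.1 mol; ν_F = −2, so ξ = 109.1/2 = 54.55 mol.
Outlet amounts (n = n₀ + ν ξ):
  F: 127 − 2(54.55) = 17.91
  E: 0 + 1(54.55) = 54.55
  D: 214 (inert)
Total out = 286.5 mol; y_E = 54.55 / 286.5 = 0.1904.

0.19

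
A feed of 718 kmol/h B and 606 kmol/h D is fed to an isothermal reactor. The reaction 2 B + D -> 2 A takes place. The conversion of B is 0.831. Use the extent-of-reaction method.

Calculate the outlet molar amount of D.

308 kmol/h

B reacted = 0.831 × 718 = 596.7 kmol/h; ν_B = −2, so ξ = 596.7/2 = 298.3 kmol/h.
Outlet amounts (n = n₀ + ν ξ):
  B: 718 − 2(298.3) = 121.3
  D: 606 − 1(298.3) = 307.7
  A: 0 + 2(298.3) = 596.7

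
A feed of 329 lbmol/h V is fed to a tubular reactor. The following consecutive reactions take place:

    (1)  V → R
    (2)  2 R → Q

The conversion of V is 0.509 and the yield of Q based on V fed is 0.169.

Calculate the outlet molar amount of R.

Conversion of V: V consumed = 1ξ₁ = 0.509 × 329 → ξ₁ = 167.5 lbmol/h.
Yield of Q: 1ξ₂ / 329 = 0.169 → ξ₂ = 55.6 lbmol/h.
Outlet amounts (n = n₀ + Σ ν·ξ):
  V: 329 − 1(167.5) = 161.5
  R: 0 + 1(167.5) − 2(55.6) = 56.26
  Q: 0 + 1(55.6) = 55.6

56.3 lbmol/h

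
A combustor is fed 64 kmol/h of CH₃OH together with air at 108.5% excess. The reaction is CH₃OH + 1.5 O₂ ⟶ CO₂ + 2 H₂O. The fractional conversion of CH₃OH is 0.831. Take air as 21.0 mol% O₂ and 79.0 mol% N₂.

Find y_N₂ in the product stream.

Stoichiometric O₂ = 1.5 × 64 = 96 kmol/h; O₂ fed = 96 × 2.085 = 200.2 kmol/h.
N₂ fed = 200.2 × 79/21 = 753 kmol/h.
Fuel reacted = 0.831 × 64 → ξ = 53.18 kmol/h.
Outlet (n = n₀ + ν ξ):
  CH₃OH: 64 − 1(53.18) = 10.82
  O₂: 200.2 − 1.5(53.18) = 120.4
  N₂: 753 (inert)
  CO₂: 0 + 1(53.18) = 53.18
  H₂O: 0 + 2(53.18) = 106.4
Total out = 1044 kmol/h; y_N₂ = 753 / 1044 = 0.7214.

0.721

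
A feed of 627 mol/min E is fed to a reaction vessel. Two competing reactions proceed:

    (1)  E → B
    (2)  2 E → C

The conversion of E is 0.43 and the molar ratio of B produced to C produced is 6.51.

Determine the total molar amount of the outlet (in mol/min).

595 mol/min

Conversion of E: E consumed = 0.43 × 627 = 269.6 mol/min = 1ξ₁ + 2ξ₂.
Selectivity: 1ξ₁ / (1ξ₂) = 6.51 → ξ₁ = 6.51 ξ₂.
Substitute: (1·6.51 + 2) ξ₂ = 269.6 → ξ₂ = 31.68 mol/min, ξ₁ = 206.2 mol/min.
Outlet amounts (n = n₀ + Σ ν·ξ):
  E: 627 − 1(206.2) − 2(31.68) = 357.4
  B: 0 + 1(206.2) = 206.2
  C: 0 + 1(31.68) = 31.68
Total out = 357.4 + 206.2 + 31.68 = 595.3 mol/min.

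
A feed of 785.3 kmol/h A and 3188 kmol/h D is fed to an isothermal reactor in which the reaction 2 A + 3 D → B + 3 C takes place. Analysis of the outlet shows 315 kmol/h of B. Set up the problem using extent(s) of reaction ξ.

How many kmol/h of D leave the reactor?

For B: n = n₀ + 1ξ → 315 = 0 + 1ξ, giving ξ = 315 kmol/h.
Outlet amounts (n = n₀ + ν ξ):
  A: 785.3 − 2(315) = 155.3
  D: 3188 − 3(315) = 2243
  B: 0 + 1(315) = 315
  C: 0 + 3(315) = 945

2240 kmol/h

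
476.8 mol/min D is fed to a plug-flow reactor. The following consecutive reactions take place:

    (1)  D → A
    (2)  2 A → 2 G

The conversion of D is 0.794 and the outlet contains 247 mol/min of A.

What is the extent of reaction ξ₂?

Conversion of D: D consumed = 1ξ₁ = 0.794 × 476.8 → ξ₁ = 378.6 mol/min.
A balance: n_A = 0 + 1ξ₁ − 2ξ₂ = 247 → ξ₂ = (1·378.6 − 247)/2 = 65.79 mol/min.
Outlet amounts (n = n₀ + Σ ν·ξ):
  D: 476.8 − 1(378.6) = 98.22
  A: 0 + 1(378.6) − 2(65.79) = 247
  G: 0 + 2(65.79) = 131.6

ξ₂ = 65.8 mol/min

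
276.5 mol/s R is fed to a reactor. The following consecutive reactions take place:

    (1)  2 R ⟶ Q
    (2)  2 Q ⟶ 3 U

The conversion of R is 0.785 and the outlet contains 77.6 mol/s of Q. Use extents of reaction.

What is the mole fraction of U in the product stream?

0.253

Conversion of R: R consumed = 2ξ₁ = 0.785 × 276.5 → ξ₁ = 108.5 mol/s.
Q balance: n_Q = 0 + 1ξ₁ − 2ξ₂ = 77.6 → ξ₂ = (1·108.5 − 77.6)/2 = 15.46 mol/s.
Outlet amounts (n = n₀ + Σ ν·ξ):
  R: 276.5 − 2(108.5) = 59.45
  Q: 0 + 1(108.5) − 2(15.46) = 77.6
  U: 0 + 3(15.46) = 46.39
Total out = 183.4 mol/s; y_U = 46.39 / 183.4 = 0.2529.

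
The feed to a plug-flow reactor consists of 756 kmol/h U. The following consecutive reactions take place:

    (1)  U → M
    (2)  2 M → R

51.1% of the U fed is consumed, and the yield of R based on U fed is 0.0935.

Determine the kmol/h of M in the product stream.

Conversion of U: U consumed = 1ξ₁ = 0.511 × 756 → ξ₁ = 386.3 kmol/h.
Yield of R: 1ξ₂ / 756 = 0.0935 → ξ₂ = 70.69 kmol/h.
Outlet amounts (n = n₀ + Σ ν·ξ):
  U: 756 − 1(386.3) = 369.7
  M: 0 + 1(386.3) − 2(70.69) = 244.9
  R: 0 + 1(70.69) = 70.69

245 kmol/h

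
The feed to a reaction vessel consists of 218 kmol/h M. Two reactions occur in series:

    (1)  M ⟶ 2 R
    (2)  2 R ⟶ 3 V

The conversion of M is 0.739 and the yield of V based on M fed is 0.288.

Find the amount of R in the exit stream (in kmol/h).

280 kmol/h

Conversion of M: M consumed = 1ξ₁ = 0.739 × 218 → ξ₁ = 161.1 kmol/h.
Yield of V: 3ξ₂ / 218 = 0.288 → ξ₂ = 20.93 kmol/h.
Outlet amounts (n = n₀ + Σ ν·ξ):
  M: 218 − 1(161.1) = 56.9
  R: 0 + 2(161.1) − 2(20.93) = 280.3
  V: 0 + 3(20.93) = 62.78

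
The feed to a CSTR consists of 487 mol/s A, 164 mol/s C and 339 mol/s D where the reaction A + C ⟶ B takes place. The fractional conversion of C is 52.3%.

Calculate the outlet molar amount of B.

C reacted = 0.523 × 164 = 85.77 mol/s; ν_C = −1, so ξ = 85.77/1 = 85.77 mol/s.
Outlet amounts (n = n₀ + ν ξ):
  A: 487 − 1(85.77) = 401.2
  C: 164 − 1(85.77) = 78.23
  B: 0 + 1(85.77) = 85.77
  D: 339 (inert)

85.8 mol/s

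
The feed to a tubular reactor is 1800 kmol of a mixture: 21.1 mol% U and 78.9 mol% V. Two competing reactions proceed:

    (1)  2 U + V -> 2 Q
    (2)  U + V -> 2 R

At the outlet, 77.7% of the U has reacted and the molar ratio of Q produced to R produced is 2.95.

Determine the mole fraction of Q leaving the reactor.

Conversion of U: U consumed = 0.777 × 379.8 = 295.1 kmol = 2ξ₁ + 1ξ₂.
Selectivity: 2ξ₁ / (2ξ₂) = 2.95 → ξ₁ = 2.95 ξ₂.
Substitute: (2·2.95 + 1) ξ₂ = 295.1 → ξ₂ = 42.77 kmol, ξ₁ = 126.2 kmol.
Outlet amounts (n = n₀ + Σ ν·ξ):
  U: 379.8 − 2(126.2) − 1(42.77) = 84.7
  V: 1420 − 1(126.2) − 1(42.77) = 1251
  Q: 0 + 2(126.2) = 252.3
  R: 0 + 2(42.77) = 85.54
Total out = 1674 kmol; y_Q = 252.3 / 1674 = 0.1508.

0.151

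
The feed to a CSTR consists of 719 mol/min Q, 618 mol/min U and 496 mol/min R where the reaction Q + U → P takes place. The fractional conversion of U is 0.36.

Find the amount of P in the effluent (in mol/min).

U reacted = 0.36 × 618 = 222.5 mol/min; ν_U = −1, so ξ = 222.5/1 = 222.5 mol/min.
Outlet amounts (n = n₀ + ν ξ):
  Q: 719 − 1(222.5) = 496.5
  U: 618 − 1(222.5) = 395.5
  P: 0 + 1(222.5) = 222.5
  R: 496 (inert)

222 mol/min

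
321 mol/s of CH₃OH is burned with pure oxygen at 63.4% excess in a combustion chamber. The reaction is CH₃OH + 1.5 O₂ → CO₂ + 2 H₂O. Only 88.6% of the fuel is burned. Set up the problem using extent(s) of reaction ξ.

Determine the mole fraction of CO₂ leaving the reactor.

Stoichiometric O₂ = 1.5 × 321 = 481.5 mol/s; O₂ fed = 481.5 × 1.634 = 786.8 mol/s.
Fuel reacted = 0.886 × 321 → ξ = 284.4 mol/s.
Outlet (n = n₀ + ν ξ):
  CH₃OH: 321 − 1(284.4) = 36.59
  O₂: 786.8 − 1.5(284.4) = 360.2
  CO₂: 0 + 1(284.4) = 284.4
  H₂O: 0 + 2(284.4) = 568.8
Total out = 1250 mol/s; y_CO₂ = 284.4 / 1250 = 0.2275.

0.228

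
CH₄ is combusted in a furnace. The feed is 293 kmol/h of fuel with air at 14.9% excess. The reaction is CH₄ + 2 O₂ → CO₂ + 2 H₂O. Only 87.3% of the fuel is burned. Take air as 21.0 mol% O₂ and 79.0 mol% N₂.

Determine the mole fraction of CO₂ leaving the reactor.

0.0731

Stoichiometric O₂ = 2 × 293 = 586 kmol/h; O₂ fed = 586 × 1.149 = 673.3 kmol/h.
N₂ fed = 673.3 × 79/21 = 2533 kmol/h.
Fuel reacted = 0.873 × 293 → ξ = 255.8 kmol/h.
Outlet (n = n₀ + ν ξ):
  CH₄: 293 − 1(255.8) = 37.21
  O₂: 673.3 − 2(255.8) = 161.7
  N₂: 2533 (inert)
  CO₂: 0 + 1(255.8) = 255.8
  H₂O: 0 + 2(255.8) = 511.6
Total out = 3499 kmol/h; y_CO₂ = 255.8 / 3499 = 0.0731.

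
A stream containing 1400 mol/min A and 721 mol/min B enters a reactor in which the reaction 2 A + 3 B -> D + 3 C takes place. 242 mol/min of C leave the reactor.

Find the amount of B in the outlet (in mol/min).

479 mol/min

For C: n = n₀ + 3ξ → 242 = 0 + 3ξ, giving ξ = 80.67 mol/min.
Outlet amounts (n = n₀ + ν ξ):
  A: 1400 − 2(80.67) = 1239
  B: 721 − 3(80.67) = 479
  D: 0 + 1(80.67) = 80.67
  C: 0 + 3(80.67) = 242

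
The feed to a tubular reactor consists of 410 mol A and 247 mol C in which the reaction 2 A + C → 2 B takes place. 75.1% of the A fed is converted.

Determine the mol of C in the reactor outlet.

A reacted = 0.751 × 410 = 307.9 mol; ν_A = −2, so ξ = 307.9/2 = 154 mol.
Outlet amounts (n = n₀ + ν ξ):
  A: 410 − 2(154) = 102.1
  C: 247 − 1(154) = 93.04
  B: 0 + 2(154) = 307.9

93 mol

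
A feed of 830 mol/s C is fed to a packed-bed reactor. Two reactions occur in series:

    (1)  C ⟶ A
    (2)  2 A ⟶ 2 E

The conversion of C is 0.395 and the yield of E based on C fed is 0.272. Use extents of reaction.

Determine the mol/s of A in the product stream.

Conversion of C: C consumed = 1ξ₁ = 0.395 × 830 → ξ₁ = 327.9 mol/s.
Yield of E: 2ξ₂ / 830 = 0.272 → ξ₂ = 112.9 mol/s.
Outlet amounts (n = n₀ + Σ ν·ξ):
  C: 830 − 1(327.9) = 502.1
  A: 0 + 1(327.9) − 2(112.9) = 102.1
  E: 0 + 2(112.9) = 225.8

102 mol/s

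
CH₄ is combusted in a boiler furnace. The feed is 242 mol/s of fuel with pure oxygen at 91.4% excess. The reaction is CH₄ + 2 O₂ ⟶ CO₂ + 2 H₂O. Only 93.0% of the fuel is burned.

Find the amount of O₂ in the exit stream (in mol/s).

476 mol/s

Stoichiometric O₂ = 2 × 242 = 484 mol/s; O₂ fed = 484 × 1.914 = 926.4 mol/s.
Fuel reacted = 0.93 × 242 → ξ = 225.1 mol/s.
Outlet (n = n₀ + ν ξ):
  CH₄: 242 − 1(225.1) = 16.94
  O₂: 926.4 − 2(225.1) = 476.3
  CO₂: 0 + 1(225.1) = 225.1
  H₂O: 0 + 2(225.1) = 450.1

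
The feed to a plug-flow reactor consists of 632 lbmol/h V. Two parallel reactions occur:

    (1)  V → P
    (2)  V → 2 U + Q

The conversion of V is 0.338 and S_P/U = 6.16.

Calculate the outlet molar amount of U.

32.1 lbmol/h

Conversion of V: V consumed = 0.338 × 632 = 213.6 lbmol/h = 1ξ₁ + 1ξ₂.
Selectivity: 1ξ₁ / (2ξ₂) = 6.16 → ξ₁ = 12.32 ξ₂.
Substitute: (1·12.32 + 1) ξ₂ = 213.6 → ξ₂ = 16.04 lbmol/h, ξ₁ = 197.6 lbmol/h.
Outlet amounts (n = n₀ + Σ ν·ξ):
  V: 632 − 1(197.6) − 1(16.04) = 418.4
  P: 0 + 1(197.6) = 197.6
  U: 0 + 2(16.04) = 32.07
  Q: 0 + 1(16.04) = 16.04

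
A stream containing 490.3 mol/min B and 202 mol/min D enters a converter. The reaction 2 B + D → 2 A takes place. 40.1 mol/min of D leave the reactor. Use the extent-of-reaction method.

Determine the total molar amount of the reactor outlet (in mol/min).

For D: n = n₀ − 1ξ → 40.1 = 202 − 1ξ, giving ξ = 161.9 mol/min.
Outlet amounts (n = n₀ + ν ξ):
  B: 490.3 − 2(161.9) = 166.5
  D: 202 − 1(161.9) = 40.1
  A: 0 + 2(161.9) = 323.8
Total out = 166.5 + 40.1 + 323.8 = 530.4 mol/min.

530 mol/min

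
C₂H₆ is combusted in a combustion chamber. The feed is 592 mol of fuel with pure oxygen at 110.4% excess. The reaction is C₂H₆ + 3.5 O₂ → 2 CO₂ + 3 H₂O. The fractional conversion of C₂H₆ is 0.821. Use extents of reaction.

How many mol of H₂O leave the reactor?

Stoichiometric O₂ = 3.5 × 592 = 2072 mol; O₂ fed = 2072 × 2.104 = 4359 mol.
Fuel reacted = 0.821 × 592 → ξ = 486 mol.
Outlet (n = n₀ + ν ξ):
  C₂H₆: 592 − 1(486) = 106
  O₂: 4359 − 3.5(486) = 2658
  CO₂: 0 + 2(486) = 972.1
  H₂O: 0 + 3(486) = 1458

1460 mol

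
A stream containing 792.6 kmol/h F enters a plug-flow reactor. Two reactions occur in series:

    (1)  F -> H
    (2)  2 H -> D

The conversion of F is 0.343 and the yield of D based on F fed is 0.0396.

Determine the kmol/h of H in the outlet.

209 kmol/h

Conversion of F: F consumed = 1ξ₁ = 0.343 × 792.6 → ξ₁ = 271.9 kmol/h.
Yield of D: 1ξ₂ / 792.6 = 0.0396 → ξ₂ = 31.39 kmol/h.
Outlet amounts (n = n₀ + Σ ν·ξ):
  F: 792.6 − 1(271.9) = 520.7
  H: 0 + 1(271.9) − 2(31.39) = 209.1
  D: 0 + 1(31.39) = 31.39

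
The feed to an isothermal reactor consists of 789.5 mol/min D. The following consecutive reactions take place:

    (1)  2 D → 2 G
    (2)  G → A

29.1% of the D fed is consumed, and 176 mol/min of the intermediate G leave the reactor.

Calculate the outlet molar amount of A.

53.7 mol/min

Conversion of D: D consumed = 2ξ₁ = 0.291 × 789.5 → ξ₁ = 114.9 mol/min.
G balance: n_G = 0 + 2ξ₁ − 1ξ₂ = 176 → ξ₂ = (2·114.9 − 176)/1 = 53.74 mol/min.
Outlet amounts (n = n₀ + Σ ν·ξ):
  D: 789.5 − 2(114.9) = 559.8
  G: 0 + 2(114.9) − 1(53.74) = 176
  A: 0 + 1(53.74) = 53.74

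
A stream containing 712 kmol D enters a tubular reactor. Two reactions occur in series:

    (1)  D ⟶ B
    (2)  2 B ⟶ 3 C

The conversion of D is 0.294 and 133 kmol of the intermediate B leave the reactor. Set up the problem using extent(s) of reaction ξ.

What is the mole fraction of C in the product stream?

Conversion of D: D consumed = 1ξ₁ = 0.294 × 712 → ξ₁ = 209.3 kmol.
B balance: n_B = 0 + 1ξ₁ − 2ξ₂ = 133 → ξ₂ = (1·209.3 − 133)/2 = 38.16 kmol.
Outlet amounts (n = n₀ + Σ ν·ξ):
  D: 712 − 1(209.3) = 502.7
  B: 0 + 1(209.3) − 2(38.16) = 133
  C: 0 + 3(38.16) = 114.5
Total out = 750.2 kmol; y_C = 114.5 / 750.2 = 0.1526.

0.153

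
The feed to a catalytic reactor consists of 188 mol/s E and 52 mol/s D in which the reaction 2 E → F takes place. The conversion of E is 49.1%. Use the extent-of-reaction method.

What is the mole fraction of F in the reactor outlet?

E reacted = 0.491 × 188 = 92.31 mol/s; ν_E = −2, so ξ = 92.31/2 = 46.15 mol/s.
Outlet amounts (n = n₀ + ν ξ):
  E: 188 − 2(46.15) = 95.69
  F: 0 + 1(46.15) = 46.15
  D: 52 (inert)
Total out = 193.8 mol/s; y_F = 46.15 / 193.8 = 0.2381.

0.238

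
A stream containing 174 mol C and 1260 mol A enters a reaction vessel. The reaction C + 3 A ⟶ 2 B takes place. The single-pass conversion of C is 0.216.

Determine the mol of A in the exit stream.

C reacted = 0.216 × 174 = 37.58 mol; ν_C = −1, so ξ = 37.58/1 = 37.58 mol.
Outlet amounts (n = n₀ + ν ξ):
  C: 174 − 1(37.58) = 136.4
  A: 1260 − 3(37.58) = 1147
  B: 0 + 2(37.58) = 75.17

1150 mol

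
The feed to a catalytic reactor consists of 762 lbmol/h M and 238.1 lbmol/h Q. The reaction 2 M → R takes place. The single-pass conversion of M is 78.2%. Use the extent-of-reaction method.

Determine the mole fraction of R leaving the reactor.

0.424

M reacted = 0.782 × 762 = 595.9 lbmol/h; ν_M = −2, so ξ = 595.9/2 = 297.9 lbmol/h.
Outlet amounts (n = n₀ + ν ξ):
  M: 762 − 2(297.9) = 166.1
  R: 0 + 1(297.9) = 297.9
  Q: 238.1 (inert)
Total out = 702.2 lbmol/h; y_R = 297.9 / 702.2 = 0.4243.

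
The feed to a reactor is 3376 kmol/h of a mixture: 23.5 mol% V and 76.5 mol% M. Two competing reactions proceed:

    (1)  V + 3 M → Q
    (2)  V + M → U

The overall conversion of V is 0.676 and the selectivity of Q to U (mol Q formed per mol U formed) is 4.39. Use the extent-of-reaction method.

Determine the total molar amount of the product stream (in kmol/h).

1970 kmol/h

Conversion of V: V consumed = 0.676 × 793.4 = 536.3 kmol/h = 1ξ₁ + 1ξ₂.
Selectivity: 1ξ₁ / (1ξ₂) = 4.39 → ξ₁ = 4.39 ξ₂.
Substitute: (1·4.39 + 1) ξ₂ = 536.3 → ξ₂ = 99.5 kmol/h, ξ₁ = 436.8 kmol/h.
Outlet amounts (n = n₀ + Σ ν·ξ):
  V: 793.4 − 1(436.8) − 1(99.5) = 257
  M: 2583 − 3(436.8) − 1(99.5) = 1173
  Q: 0 + 1(436.8) = 436.8
  U: 0 + 1(99.5) = 99.5
Total out = 257 + 1173 + 436.8 + 99.5 = 1966 kmol/h.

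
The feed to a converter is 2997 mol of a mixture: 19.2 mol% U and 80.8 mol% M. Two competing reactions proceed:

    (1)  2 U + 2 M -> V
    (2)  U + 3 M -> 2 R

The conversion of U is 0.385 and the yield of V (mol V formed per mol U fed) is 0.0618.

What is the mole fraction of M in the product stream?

0.733

Yield of V: 1ξ₁ / 575.4 = 0.0618 → ξ₁ = 35.56 mol.
Conversion of U: 2ξ₁ + 1ξ₂ = 0.385 × 575.4 = 221.5 → ξ₂ = 150.4 mol.
Outlet amounts (n = n₀ + Σ ν·ξ):
  U: 575.4 − 2(35.56) − 1(150.4) = 353.9
  M: 2422 − 2(35.56) − 3(150.4) = 1899
  V: 0 + 1(35.56) = 35.56
  R: 0 + 2(150.4) = 300.8
Total out = 2589 mol; y_M = 1899 / 2589 = 0.7334.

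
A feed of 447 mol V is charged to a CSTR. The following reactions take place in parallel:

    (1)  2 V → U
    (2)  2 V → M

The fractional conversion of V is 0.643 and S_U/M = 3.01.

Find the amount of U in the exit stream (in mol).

108 mol

Conversion of V: V consumed = 0.643 × 447 = 287.4 mol = 2ξ₁ + 2ξ₂.
Selectivity: 1ξ₁ / (1ξ₂) = 3.01 → ξ₁ = 3.01 ξ₂.
Substitute: (2·3.01 + 2) ξ₂ = 287.4 → ξ₂ = 35.84 mol, ξ₁ = 107.9 mol.
Outlet amounts (n = n₀ + Σ ν·ξ):
  V: 447 − 2(107.9) − 2(35.84) = 159.6
  U: 0 + 1(107.9) = 107.9
  M: 0 + 1(35.84) = 35.84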